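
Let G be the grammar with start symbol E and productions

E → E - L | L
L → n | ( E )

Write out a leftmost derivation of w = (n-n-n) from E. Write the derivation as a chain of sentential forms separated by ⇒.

E ⇒ L ⇒ (E) ⇒ (E-L) ⇒ (E-L-L) ⇒ (L-L-L) ⇒ (n-L-L) ⇒ (n-n-L) ⇒ (n-n-n)

E ⇒ L   [E → L]
L ⇒ (E)   [L → ( E )]
(E) ⇒ (E-L)   [E → E - L]
(E-L) ⇒ (E-L-L)   [E → E - L]
(E-L-L) ⇒ (L-L-L)   [E → L]
(L-L-L) ⇒ (n-L-L)   [L → n]
(n-L-L) ⇒ (n-n-L)   [L → n]
(n-n-L) ⇒ (n-n-n)   [L → n]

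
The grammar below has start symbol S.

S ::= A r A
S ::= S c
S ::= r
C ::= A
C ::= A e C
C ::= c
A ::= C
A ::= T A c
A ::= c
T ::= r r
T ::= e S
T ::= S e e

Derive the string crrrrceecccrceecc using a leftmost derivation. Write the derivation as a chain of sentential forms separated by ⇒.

S ⇒ ArA ⇒ crA ⇒ crTAc ⇒ crSeeAc ⇒ crArAeeAc ⇒ crTAcrAeeAc ⇒ crrrAcrAeeAc ⇒ crrrTAccrAeeAc ⇒ crrrSeeAccrAeeAc ⇒ crrrSceeAccrAeeAc ⇒ crrrrceeAccrAeeAc ⇒ crrrrceecccrAeeAc ⇒ crrrrceecccrceeAc ⇒ crrrrceecccrceecc

S ⇒ ArA   [S ::= A r A]
ArA ⇒ crA   [A ::= c]
crA ⇒ crTAc   [A ::= T A c]
crTAc ⇒ crSeeAc   [T ::= S e e]
crSeeAc ⇒ crArAeeAc   [S ::= A r A]
crArAeeAc ⇒ crTAcrAeeAc   [A ::= T A c]
crTAcrAeeAc ⇒ crrrAcrAeeAc   [T ::= r r]
crrrAcrAeeAc ⇒ crrrTAccrAeeAc   [A ::= T A c]
crrrTAccrAeeAc ⇒ crrrSeeAccrAeeAc   [T ::= S e e]
crrrSeeAccrAeeAc ⇒ crrrSceeAccrAeeAc   [S ::= S c]
crrrSceeAccrAeeAc ⇒ crrrrceeAccrAeeAc   [S ::= r]
crrrrceeAccrAeeAc ⇒ crrrrceecccrAeeAc   [A ::= c]
crrrrceecccrAeeAc ⇒ crrrrceecccrceeAc   [A ::= c]
crrrrceecccrceeAc ⇒ crrrrceecccrceecc   [A ::= c]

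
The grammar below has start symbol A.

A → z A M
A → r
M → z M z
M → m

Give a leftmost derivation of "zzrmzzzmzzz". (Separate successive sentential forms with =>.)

A => zAM   [A → z A M]
zAM => zzAMM   [A → z A M]
zzAMM => zzrMM   [A → r]
zzrMM => zzrmM   [M → m]
zzrmM => zzrmzMz   [M → z M z]
zzrmzMz => zzrmzzMzz   [M → z M z]
zzrmzzMzz => zzrmzzzMzzz   [M → z M z]
zzrmzzzMzzz => zzrmzzzmzzz   [M → m]

A => zAM => zzAMM => zzrMM => zzrmM => zzrmzMz => zzrmzzMzz => zzrmzzzMzzz => zzrmzzzmzzz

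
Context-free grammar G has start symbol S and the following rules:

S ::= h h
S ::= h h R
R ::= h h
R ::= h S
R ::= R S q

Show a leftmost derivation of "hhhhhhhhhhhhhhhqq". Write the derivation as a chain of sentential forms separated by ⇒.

S⇒hhR⇒hhRSq⇒hhhSSq⇒hhhhhSq⇒hhhhhhhRq⇒hhhhhhhRSqq⇒hhhhhhhhSSqq⇒hhhhhhhhhhSqq⇒hhhhhhhhhhhhRqq⇒hhhhhhhhhhhhhSqq⇒hhhhhhhhhhhhhhhqq

S ⇒ hhR   [S ::= h h R]
hhR ⇒ hhRSq   [R ::= R S q]
hhRSq ⇒ hhhSSq   [R ::= h S]
hhhSSq ⇒ hhhhhSq   [S ::= h h]
hhhhhSq ⇒ hhhhhhhRq   [S ::= h h R]
hhhhhhhRq ⇒ hhhhhhhRSqq   [R ::= R S q]
hhhhhhhRSqq ⇒ hhhhhhhhSSqq   [R ::= h S]
hhhhhhhhSSqq ⇒ hhhhhhhhhhSqq   [S ::= h h]
hhhhhhhhhhSqq ⇒ hhhhhhhhhhhhRqq   [S ::= h h R]
hhhhhhhhhhhhRqq ⇒ hhhhhhhhhhhhhSqq   [R ::= h S]
hhhhhhhhhhhhhSqq ⇒ hhhhhhhhhhhhhhhqq   [S ::= h h]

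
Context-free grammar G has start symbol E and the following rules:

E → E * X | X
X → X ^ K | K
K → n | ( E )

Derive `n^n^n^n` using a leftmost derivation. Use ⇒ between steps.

E ⇒ X ⇒ X^K ⇒ X^K^K ⇒ X^K^K^K ⇒ K^K^K^K ⇒ n^K^K^K ⇒ n^n^K^K ⇒ n^n^n^K ⇒ n^n^n^n

E ⇒ X   [E → X]
X ⇒ X^K   [X → X ^ K]
X^K ⇒ X^K^K   [X → X ^ K]
X^K^K ⇒ X^K^K^K   [X → X ^ K]
X^K^K^K ⇒ K^K^K^K   [X → K]
K^K^K^K ⇒ n^K^K^K   [K → n]
n^K^K^K ⇒ n^n^K^K   [K → n]
n^n^K^K ⇒ n^n^n^K   [K → n]
n^n^n^K ⇒ n^n^n^n   [K → n]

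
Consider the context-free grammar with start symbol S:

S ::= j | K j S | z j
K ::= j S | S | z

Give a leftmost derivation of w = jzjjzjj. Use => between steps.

S => KjS   [S ::= K j S]
KjS => jSjS   [K ::= j S]
jSjS => jzjjS   [S ::= z j]
jzjjS => jzjjKjS   [S ::= K j S]
jzjjKjS => jzjjzjS   [K ::= z]
jzjjzjS => jzjjzjj   [S ::= j]

S => KjS => jSjS => jzjjS => jzjjKjS => jzjjzjS => jzjjzjj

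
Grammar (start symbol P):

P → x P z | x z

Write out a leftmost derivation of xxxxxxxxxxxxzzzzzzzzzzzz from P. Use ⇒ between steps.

P ⇒ xPz ⇒ xxPzz ⇒ xxxPzzz ⇒ xxxxPzzzz ⇒ xxxxxPzzzzz ⇒ xxxxxxPzzzzzz ⇒ xxxxxxxPzzzzzzz ⇒ xxxxxxxxPzzzzzzzz ⇒ xxxxxxxxxPzzzzzzzzz ⇒ xxxxxxxxxxPzzzzzzzzzz ⇒ xxxxxxxxxxxPzzzzzzzzzzz ⇒ xxxxxxxxxxxxzzzzzzzzzzzz

P ⇒ xPz   [P → x P z]
xPz ⇒ xxPzz   [P → x P z]
xxPzz ⇒ xxxPzzz   [P → x P z]
xxxPzzz ⇒ xxxxPzzzz   [P → x P z]
xxxxPzzzz ⇒ xxxxxPzzzzz   [P → x P z]
xxxxxPzzzzz ⇒ xxxxxxPzzzzzz   [P → x P z]
xxxxxxPzzzzzz ⇒ xxxxxxxPzzzzzzz   [P → x P z]
xxxxxxxPzzzzzzz ⇒ xxxxxxxxPzzzzzzzz   [P → x P z]
xxxxxxxxPzzzzzzzz ⇒ xxxxxxxxxPzzzzzzzzz   [P → x P z]
xxxxxxxxxPzzzzzzzzz ⇒ xxxxxxxxxxPzzzzzzzzzz   [P → x P z]
xxxxxxxxxxPzzzzzzzzzz ⇒ xxxxxxxxxxxPzzzzzzzzzzz   [P → x P z]
xxxxxxxxxxxPzzzzzzzzzzz ⇒ xxxxxxxxxxxxzzzzzzzzzzzz   [P → x z]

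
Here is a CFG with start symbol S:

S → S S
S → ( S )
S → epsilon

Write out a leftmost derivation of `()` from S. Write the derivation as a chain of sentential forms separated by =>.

S => SS   [S → S S]
SS => SSS   [S → S S]
SSS => (S)SS   [S → ( S )]
(S)SS => ()SS   [S → epsilon]
()SS => ()S   [S → epsilon]
()S => ()   [S → epsilon]

S => SS => SSS => (S)SS => ()SS => ()S => ()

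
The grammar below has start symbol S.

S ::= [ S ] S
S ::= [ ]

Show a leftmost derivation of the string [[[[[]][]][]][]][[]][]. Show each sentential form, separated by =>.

S => [S]S => [[S]S]S => [[[S]S]S]S => [[[[S]S]S]S]S => [[[[[]]S]S]S]S => [[[[[]][]]S]S]S => [[[[[]][]][]]S]S => [[[[[]][]][]][]]S => [[[[[]][]][]][]][S]S => [[[[[]][]][]][]][[]]S => [[[[[]][]][]][]][[]][]

S => [S]S   [S ::= [ S ] S]
[S]S => [[S]S]S   [S ::= [ S ] S]
[[S]S]S => [[[S]S]S]S   [S ::= [ S ] S]
[[[S]S]S]S => [[[[S]S]S]S]S   [S ::= [ S ] S]
[[[[S]S]S]S]S => [[[[[]]S]S]S]S   [S ::= [ ]]
[[[[[]]S]S]S]S => [[[[[]][]]S]S]S   [S ::= [ ]]
[[[[[]][]]S]S]S => [[[[[]][]][]]S]S   [S ::= [ ]]
[[[[[]][]][]]S]S => [[[[[]][]][]][]]S   [S ::= [ ]]
[[[[[]][]][]][]]S => [[[[[]][]][]][]][S]S   [S ::= [ S ] S]
[[[[[]][]][]][]][S]S => [[[[[]][]][]][]][[]]S   [S ::= [ ]]
[[[[[]][]][]][]][[]]S => [[[[[]][]][]][]][[]][]   [S ::= [ ]]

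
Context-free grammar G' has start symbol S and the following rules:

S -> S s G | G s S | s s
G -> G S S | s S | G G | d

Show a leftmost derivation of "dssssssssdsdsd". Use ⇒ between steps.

S ⇒ SsG ⇒ SsGsG ⇒ SsGsGsG ⇒ GsSsGsGsG ⇒ GSSsSsGsGsG ⇒ dSSsSsGsGsG ⇒ dssSsSsGsGsG ⇒ dsssssSsGsGsG ⇒ dssssssssGsGsG ⇒ dssssssssdsGsG ⇒ dssssssssdsdsG ⇒ dssssssssdsdsd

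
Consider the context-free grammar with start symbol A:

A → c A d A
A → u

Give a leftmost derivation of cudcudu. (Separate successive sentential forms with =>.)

A => cAdA => cudA => cudcAdA => cudcudA => cudcudu

A => cAdA   [A → c A d A]
cAdA => cudA   [A → u]
cudA => cudcAdA   [A → c A d A]
cudcAdA => cudcudA   [A → u]
cudcudA => cudcudu   [A → u]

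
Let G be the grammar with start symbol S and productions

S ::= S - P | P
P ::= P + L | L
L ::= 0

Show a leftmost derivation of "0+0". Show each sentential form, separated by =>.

S => P   [S ::= P]
P => P+L   [P ::= P + L]
P+L => L+L   [P ::= L]
L+L => 0+L   [L ::= 0]
0+L => 0+0   [L ::= 0]

S=>P=>P+L=>L+L=>0+L=>0+0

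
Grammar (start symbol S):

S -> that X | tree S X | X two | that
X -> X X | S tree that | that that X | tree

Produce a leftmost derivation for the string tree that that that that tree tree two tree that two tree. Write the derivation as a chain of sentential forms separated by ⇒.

S ⇒ tree S X   [S -> tree S X]
tree S X ⇒ tree X two X   [S -> X two]
tree X two X ⇒ tree X X two X   [X -> X X]
tree X X two X ⇒ tree that that X X two X   [X -> that that X]
tree that that X X two X ⇒ tree that that that that X X two X   [X -> that that X]
tree that that that that X X two X ⇒ tree that that that that tree X two X   [X -> tree]
tree that that that that tree X two X ⇒ tree that that that that tree S tree that two X   [X -> S tree that]
tree that that that that tree S tree that two X ⇒ tree that that that that tree X two tree that two X   [S -> X two]
tree that that that that tree X two tree that two X ⇒ tree that that that that tree tree two tree that two X   [X -> tree]
tree that that that that tree tree two tree that two X ⇒ tree that that that that tree tree two tree that two tree   [X -> tree]

S ⇒ tree S X ⇒ tree X two X ⇒ tree X X two X ⇒ tree that that X X two X ⇒ tree that that that that X X two X ⇒ tree that that that that tree X two X ⇒ tree that that that that tree S tree that two X ⇒ tree that that that that tree X two tree that two X ⇒ tree that that that that tree tree two tree that two X ⇒ tree that that that that tree tree two tree that two tree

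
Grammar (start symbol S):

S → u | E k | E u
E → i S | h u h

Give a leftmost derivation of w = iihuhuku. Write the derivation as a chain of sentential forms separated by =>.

S => Eu   [S → E u]
Eu => iSu   [E → i S]
iSu => iEku   [S → E k]
iEku => iiSku   [E → i S]
iiSku => iiEuku   [S → E u]
iiEuku => iihuhuku   [E → h u h]

S => Eu => iSu => iEku => iiSku => iiEuku => iihuhuku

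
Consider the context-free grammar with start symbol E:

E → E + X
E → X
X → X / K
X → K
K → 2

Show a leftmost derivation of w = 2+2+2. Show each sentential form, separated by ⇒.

E ⇒ E+X   [E → E + X]
E+X ⇒ E+X+X   [E → E + X]
E+X+X ⇒ X+X+X   [E → X]
X+X+X ⇒ K+X+X   [X → K]
K+X+X ⇒ 2+X+X   [K → 2]
2+X+X ⇒ 2+K+X   [X → K]
2+K+X ⇒ 2+2+X   [K → 2]
2+2+X ⇒ 2+2+K   [X → K]
2+2+K ⇒ 2+2+2   [K → 2]

E ⇒ E+X ⇒ E+X+X ⇒ X+X+X ⇒ K+X+X ⇒ 2+X+X ⇒ 2+K+X ⇒ 2+2+X ⇒ 2+2+K ⇒ 2+2+2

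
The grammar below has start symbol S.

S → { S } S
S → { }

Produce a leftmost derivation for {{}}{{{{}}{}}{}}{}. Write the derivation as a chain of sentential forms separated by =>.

S=>{S}S=>{{}}S=>{{}}{S}S=>{{}}{{S}S}S=>{{}}{{{S}S}S}S=>{{}}{{{{}}S}S}S=>{{}}{{{{}}{}}S}S=>{{}}{{{{}}{}}{}}S=>{{}}{{{{}}{}}{}}{}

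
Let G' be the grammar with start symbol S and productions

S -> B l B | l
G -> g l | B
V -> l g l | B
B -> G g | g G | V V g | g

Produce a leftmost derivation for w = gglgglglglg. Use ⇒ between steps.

S ⇒ BlB ⇒ VVglB ⇒ BVglB ⇒ gGVglB ⇒ gglVglB ⇒ gglBglB ⇒ gglgGglB ⇒ gglgglglB ⇒ gglgglglGg ⇒ gglgglglglg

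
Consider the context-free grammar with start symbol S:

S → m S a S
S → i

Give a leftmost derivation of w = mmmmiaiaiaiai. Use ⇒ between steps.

S ⇒ mSaS ⇒ mmSaSaS ⇒ mmmSaSaSaS ⇒ mmmmSaSaSaSaS ⇒ mmmmiaSaSaSaS ⇒ mmmmiaiaSaSaS ⇒ mmmmiaiaiaSaS ⇒ mmmmiaiaiaiaS ⇒ mmmmiaiaiaiai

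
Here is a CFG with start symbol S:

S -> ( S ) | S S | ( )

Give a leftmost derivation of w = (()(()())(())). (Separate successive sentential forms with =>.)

S=>(S)=>(SS)=>(()S)=>(()SS)=>(()(S)S)=>(()(SS)S)=>(()(()S)S)=>(()(()())S)=>(()(()())(S))=>(()(()())(()))

S => (S)   [S -> ( S )]
(S) => (SS)   [S -> S S]
(SS) => (()S)   [S -> ( )]
(()S) => (()SS)   [S -> S S]
(()SS) => (()(S)S)   [S -> ( S )]
(()(S)S) => (()(SS)S)   [S -> S S]
(()(SS)S) => (()(()S)S)   [S -> ( )]
(()(()S)S) => (()(()())S)   [S -> ( )]
(()(()())S) => (()(()())(S))   [S -> ( S )]
(()(()())(S)) => (()(()())(()))   [S -> ( )]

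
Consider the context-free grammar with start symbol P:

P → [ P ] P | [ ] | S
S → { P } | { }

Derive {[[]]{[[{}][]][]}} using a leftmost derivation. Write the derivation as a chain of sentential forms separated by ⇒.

P ⇒ S   [P → S]
S ⇒ {P}   [S → { P }]
{P} ⇒ {[P]P}   [P → [ P ] P]
{[P]P} ⇒ {[[]]P}   [P → [ ]]
{[[]]P} ⇒ {[[]]S}   [P → S]
{[[]]S} ⇒ {[[]]{P}}   [S → { P }]
{[[]]{P}} ⇒ {[[]]{[P]P}}   [P → [ P ] P]
{[[]]{[P]P}} ⇒ {[[]]{[[P]P]P}}   [P → [ P ] P]
{[[]]{[[P]P]P}} ⇒ {[[]]{[[S]P]P}}   [P → S]
{[[]]{[[S]P]P}} ⇒ {[[]]{[[{}]P]P}}   [S → { }]
{[[]]{[[{}]P]P}} ⇒ {[[]]{[[{}][]]P}}   [P → [ ]]
{[[]]{[[{}][]]P}} ⇒ {[[]]{[[{}][]][]}}   [P → [ ]]

P ⇒ S ⇒ {P} ⇒ {[P]P} ⇒ {[[]]P} ⇒ {[[]]S} ⇒ {[[]]{P}} ⇒ {[[]]{[P]P}} ⇒ {[[]]{[[P]P]P}} ⇒ {[[]]{[[S]P]P}} ⇒ {[[]]{[[{}]P]P}} ⇒ {[[]]{[[{}][]]P}} ⇒ {[[]]{[[{}][]][]}}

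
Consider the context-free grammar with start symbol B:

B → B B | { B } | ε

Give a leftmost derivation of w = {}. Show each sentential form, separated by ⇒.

B ⇒ BB ⇒ BBB ⇒ BBBB ⇒ BBBBB ⇒ {B}BBBB ⇒ {}BBBB ⇒ {}BBB ⇒ {}BB ⇒ {}B ⇒ {}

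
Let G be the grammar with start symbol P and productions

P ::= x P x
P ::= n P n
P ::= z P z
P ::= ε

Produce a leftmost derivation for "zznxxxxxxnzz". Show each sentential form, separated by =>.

P => zPz => zzPzz => zznPnzz => zznxPxnzz => zznxxPxxnzz => zznxxxPxxxnzz => zznxxxxxxnzz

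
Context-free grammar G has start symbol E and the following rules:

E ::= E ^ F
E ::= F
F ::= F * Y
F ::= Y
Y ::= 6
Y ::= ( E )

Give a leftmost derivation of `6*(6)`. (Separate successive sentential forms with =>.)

E => F => F*Y => Y*Y => 6*Y => 6*(E) => 6*(F) => 6*(Y) => 6*(6)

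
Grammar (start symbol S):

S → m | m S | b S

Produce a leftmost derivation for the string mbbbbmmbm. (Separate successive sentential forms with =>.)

S => mS   [S → m S]
mS => mbS   [S → b S]
mbS => mbbS   [S → b S]
mbbS => mbbbS   [S → b S]
mbbbS => mbbbbS   [S → b S]
mbbbbS => mbbbbmS   [S → m S]
mbbbbmS => mbbbbmmS   [S → m S]
mbbbbmmS => mbbbbmmbS   [S → b S]
mbbbbmmbS => mbbbbmmbm   [S → m]

S => mS => mbS => mbbS => mbbbS => mbbbbS => mbbbbmS => mbbbbmmS => mbbbbmmbS => mbbbbmmbm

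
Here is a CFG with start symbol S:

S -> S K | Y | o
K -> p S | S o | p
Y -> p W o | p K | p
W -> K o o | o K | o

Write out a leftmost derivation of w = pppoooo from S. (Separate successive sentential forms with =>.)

S => Y   [S -> Y]
Y => pK   [Y -> p K]
pK => pSo   [K -> S o]
pSo => pYo   [S -> Y]
pYo => ppKo   [Y -> p K]
ppKo => ppSoo   [K -> S o]
ppSoo => ppYoo   [S -> Y]
ppYoo => pppWooo   [Y -> p W o]
pppWooo => pppoooo   [W -> o]

S => Y => pK => pSo => pYo => ppKo => ppSoo => ppYoo => pppWooo => pppoooo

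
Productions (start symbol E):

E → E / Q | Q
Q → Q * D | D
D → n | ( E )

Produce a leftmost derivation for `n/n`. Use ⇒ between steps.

E ⇒ E/Q ⇒ Q/Q ⇒ D/Q ⇒ n/Q ⇒ n/D ⇒ n/n

E ⇒ E/Q   [E → E / Q]
E/Q ⇒ Q/Q   [E → Q]
Q/Q ⇒ D/Q   [Q → D]
D/Q ⇒ n/Q   [D → n]
n/Q ⇒ n/D   [Q → D]
n/D ⇒ n/n   [D → n]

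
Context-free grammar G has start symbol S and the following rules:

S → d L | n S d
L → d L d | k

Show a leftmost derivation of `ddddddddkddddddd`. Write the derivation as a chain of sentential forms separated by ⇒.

S ⇒ dL ⇒ ddLd ⇒ dddLdd ⇒ ddddLddd ⇒ dddddLdddd ⇒ ddddddLddddd ⇒ dddddddLdddddd ⇒ ddddddddLddddddd ⇒ ddddddddkddddddd

S ⇒ dL   [S → d L]
dL ⇒ ddLd   [L → d L d]
ddLd ⇒ dddLdd   [L → d L d]
dddLdd ⇒ ddddLddd   [L → d L d]
ddddLddd ⇒ dddddLdddd   [L → d L d]
dddddLdddd ⇒ ddddddLddddd   [L → d L d]
ddddddLddddd ⇒ dddddddLdddddd   [L → d L d]
dddddddLdddddd ⇒ ddddddddLddddddd   [L → d L d]
ddddddddLddddddd ⇒ ddddddddkddddddd   [L → k]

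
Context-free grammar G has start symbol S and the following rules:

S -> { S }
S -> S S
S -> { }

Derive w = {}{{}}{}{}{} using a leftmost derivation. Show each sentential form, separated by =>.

S => SS => SSS => SSSS => {}SSS => {}SSSS => {}{S}SSS => {}{{}}SSS => {}{{}}{}SS => {}{{}}{}{}S => {}{{}}{}{}{}

S => SS   [S -> S S]
SS => SSS   [S -> S S]
SSS => SSSS   [S -> S S]
SSSS => {}SSS   [S -> { }]
{}SSS => {}SSSS   [S -> S S]
{}SSSS => {}{S}SSS   [S -> { S }]
{}{S}SSS => {}{{}}SSS   [S -> { }]
{}{{}}SSS => {}{{}}{}SS   [S -> { }]
{}{{}}{}SS => {}{{}}{}{}S   [S -> { }]
{}{{}}{}{}S => {}{{}}{}{}{}   [S -> { }]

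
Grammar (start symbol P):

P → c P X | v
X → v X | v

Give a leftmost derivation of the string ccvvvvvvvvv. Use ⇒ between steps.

P ⇒ cPX ⇒ ccPXX ⇒ ccvXX ⇒ ccvvXX ⇒ ccvvvXX ⇒ ccvvvvXX ⇒ ccvvvvvX ⇒ ccvvvvvvX ⇒ ccvvvvvvvX ⇒ ccvvvvvvvvX ⇒ ccvvvvvvvvv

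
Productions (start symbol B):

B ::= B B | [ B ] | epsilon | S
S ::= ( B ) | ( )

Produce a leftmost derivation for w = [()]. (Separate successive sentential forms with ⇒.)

B⇒BB⇒BBB⇒BBBB⇒[B]BBB⇒[BB]BBB⇒[BBB]BBB⇒[SBB]BBB⇒[(B)BB]BBB⇒[()BB]BBB⇒[()B]BBB⇒[()]BBB⇒[()]BB⇒[()]B⇒[()]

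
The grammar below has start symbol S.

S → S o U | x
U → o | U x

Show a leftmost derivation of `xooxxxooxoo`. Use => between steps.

S => SoU   [S → S o U]
SoU => SoUoU   [S → S o U]
SoUoU => SoUoUoU   [S → S o U]
SoUoUoU => xoUoUoU   [S → x]
xoUoUoU => xoUxoUoU   [U → U x]
xoUxoUoU => xoUxxoUoU   [U → U x]
xoUxxoUoU => xoUxxxoUoU   [U → U x]
xoUxxxoUoU => xooxxxoUoU   [U → o]
xooxxxoUoU => xooxxxoUxoU   [U → U x]
xooxxxoUxoU => xooxxxooxoU   [U → o]
xooxxxooxoU => xooxxxooxoo   [U → o]

S => SoU => SoUoU => SoUoUoU => xoUoUoU => xoUxoUoU => xoUxxoUoU => xoUxxxoUoU => xooxxxoUoU => xooxxxoUxoU => xooxxxooxoU => xooxxxooxoo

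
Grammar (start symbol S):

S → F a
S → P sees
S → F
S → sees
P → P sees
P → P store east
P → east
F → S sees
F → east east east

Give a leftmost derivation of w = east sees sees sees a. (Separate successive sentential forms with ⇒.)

S ⇒ F a ⇒ S sees a ⇒ P sees sees a ⇒ P sees sees sees a ⇒ east sees sees sees a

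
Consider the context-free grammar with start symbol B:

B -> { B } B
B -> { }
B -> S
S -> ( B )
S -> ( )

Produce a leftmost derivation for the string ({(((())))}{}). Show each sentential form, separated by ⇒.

B ⇒ S   [B -> S]
S ⇒ (B)   [S -> ( B )]
(B) ⇒ ({B}B)   [B -> { B } B]
({B}B) ⇒ ({S}B)   [B -> S]
({S}B) ⇒ ({(B)}B)   [S -> ( B )]
({(B)}B) ⇒ ({(S)}B)   [B -> S]
({(S)}B) ⇒ ({((B))}B)   [S -> ( B )]
({((B))}B) ⇒ ({((S))}B)   [B -> S]
({((S))}B) ⇒ ({(((B)))}B)   [S -> ( B )]
({(((B)))}B) ⇒ ({(((S)))}B)   [B -> S]
({(((S)))}B) ⇒ ({(((())))}B)   [S -> ( )]
({(((())))}B) ⇒ ({(((())))}{})   [B -> { }]

B ⇒ S ⇒ (B) ⇒ ({B}B) ⇒ ({S}B) ⇒ ({(B)}B) ⇒ ({(S)}B) ⇒ ({((B))}B) ⇒ ({((S))}B) ⇒ ({(((B)))}B) ⇒ ({(((S)))}B) ⇒ ({(((())))}B) ⇒ ({(((())))}{})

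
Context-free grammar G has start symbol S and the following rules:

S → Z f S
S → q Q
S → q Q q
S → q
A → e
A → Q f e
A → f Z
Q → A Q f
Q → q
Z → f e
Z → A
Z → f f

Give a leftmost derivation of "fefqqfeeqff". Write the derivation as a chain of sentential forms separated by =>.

S => ZfS => fefS => fefqQ => fefqAQf => fefqQfeQf => fefqqfeQf => fefqqfeAQff => fefqqfeeQff => fefqqfeeqff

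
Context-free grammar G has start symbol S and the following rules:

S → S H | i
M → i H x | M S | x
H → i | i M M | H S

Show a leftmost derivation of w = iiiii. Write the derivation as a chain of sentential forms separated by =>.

S => SH   [S → S H]
SH => SHH   [S → S H]
SHH => SHHH   [S → S H]
SHHH => SHHHH   [S → S H]
SHHHH => iHHHH   [S → i]
iHHHH => iiHHH   [H → i]
iiHHH => iiiHH   [H → i]
iiiHH => iiiiH   [H → i]
iiiiH => iiiii   [H → i]

S => SH => SHH => SHHH => SHHHH => iHHHH => iiHHH => iiiHH => iiiiH => iiiii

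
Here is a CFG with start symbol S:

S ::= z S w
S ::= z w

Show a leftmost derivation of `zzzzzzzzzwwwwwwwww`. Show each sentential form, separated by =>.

S => zSw   [S ::= z S w]
zSw => zzSww   [S ::= z S w]
zzSww => zzzSwww   [S ::= z S w]
zzzSwww => zzzzSwwww   [S ::= z S w]
zzzzSwwww => zzzzzSwwwww   [S ::= z S w]
zzzzzSwwwww => zzzzzzSwwwwww   [S ::= z S w]
zzzzzzSwwwwww => zzzzzzzSwwwwwww   [S ::= z S w]
zzzzzzzSwwwwwww => zzzzzzzzSwwwwwwww   [S ::= z S w]
zzzzzzzzSwwwwwwww => zzzzzzzzzwwwwwwwww   [S ::= z w]

S => zSw => zzSww => zzzSwww => zzzzSwwww => zzzzzSwwwww => zzzzzzSwwwwww => zzzzzzzSwwwwwww => zzzzzzzzSwwwwwwww => zzzzzzzzzwwwwwwwww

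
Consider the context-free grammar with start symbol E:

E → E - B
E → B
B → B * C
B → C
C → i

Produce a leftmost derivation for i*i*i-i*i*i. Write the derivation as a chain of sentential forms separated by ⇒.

E⇒E-B⇒B-B⇒B*C-B⇒B*C*C-B⇒C*C*C-B⇒i*C*C-B⇒i*i*C-B⇒i*i*i-B⇒i*i*i-B*C⇒i*i*i-B*C*C⇒i*i*i-C*C*C⇒i*i*i-i*C*C⇒i*i*i-i*i*C⇒i*i*i-i*i*i

E ⇒ E-B   [E → E - B]
E-B ⇒ B-B   [E → B]
B-B ⇒ B*C-B   [B → B * C]
B*C-B ⇒ B*C*C-B   [B → B * C]
B*C*C-B ⇒ C*C*C-B   [B → C]
C*C*C-B ⇒ i*C*C-B   [C → i]
i*C*C-B ⇒ i*i*C-B   [C → i]
i*i*C-B ⇒ i*i*i-B   [C → i]
i*i*i-B ⇒ i*i*i-B*C   [B → B * C]
i*i*i-B*C ⇒ i*i*i-B*C*C   [B → B * C]
i*i*i-B*C*C ⇒ i*i*i-C*C*C   [B → C]
i*i*i-C*C*C ⇒ i*i*i-i*C*C   [C → i]
i*i*i-i*C*C ⇒ i*i*i-i*i*C   [C → i]
i*i*i-i*i*C ⇒ i*i*i-i*i*i   [C → i]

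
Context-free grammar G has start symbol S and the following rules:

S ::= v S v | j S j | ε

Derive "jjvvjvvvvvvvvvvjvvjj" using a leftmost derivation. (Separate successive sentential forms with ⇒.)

S ⇒ jSj   [S ::= j S j]
jSj ⇒ jjSjj   [S ::= j S j]
jjSjj ⇒ jjvSvjj   [S ::= v S v]
jjvSvjj ⇒ jjvvSvvjj   [S ::= v S v]
jjvvSvvjj ⇒ jjvvjSjvvjj   [S ::= j S j]
jjvvjSjvvjj ⇒ jjvvjvSvjvvjj   [S ::= v S v]
jjvvjvSvjvvjj ⇒ jjvvjvvSvvjvvjj   [S ::= v S v]
jjvvjvvSvvjvvjj ⇒ jjvvjvvvSvvvjvvjj   [S ::= v S v]
jjvvjvvvSvvvjvvjj ⇒ jjvvjvvvvSvvvvjvvjj   [S ::= v S v]
jjvvjvvvvSvvvvjvvjj ⇒ jjvvjvvvvvSvvvvvjvvjj   [S ::= v S v]
jjvvjvvvvvSvvvvvjvvjj ⇒ jjvvjvvvvvvvvvvjvvjj   [S ::= ε]

S ⇒ jSj ⇒ jjSjj ⇒ jjvSvjj ⇒ jjvvSvvjj ⇒ jjvvjSjvvjj ⇒ jjvvjvSvjvvjj ⇒ jjvvjvvSvvjvvjj ⇒ jjvvjvvvSvvvjvvjj ⇒ jjvvjvvvvSvvvvjvvjj ⇒ jjvvjvvvvvSvvvvvjvvjj ⇒ jjvvjvvvvvvvvvvjvvjj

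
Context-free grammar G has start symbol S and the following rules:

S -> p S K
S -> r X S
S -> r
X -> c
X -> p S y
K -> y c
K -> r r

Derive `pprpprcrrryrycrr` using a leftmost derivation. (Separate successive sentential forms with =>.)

S => pSK => ppSKK => pprXSKK => pprpSySKK => pprppSKySKK => pprpprXSKySKK => pprpprcSKySKK => pprpprcrKySKK => pprpprcrrrySKK => pprpprcrrryrKK => pprpprcrrryrycK => pprpprcrrryrycrr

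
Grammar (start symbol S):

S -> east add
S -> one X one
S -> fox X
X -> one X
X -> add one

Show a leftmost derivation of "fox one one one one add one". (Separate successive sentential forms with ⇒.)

S ⇒ fox X ⇒ fox one X ⇒ fox one one X ⇒ fox one one one X ⇒ fox one one one one X ⇒ fox one one one one add one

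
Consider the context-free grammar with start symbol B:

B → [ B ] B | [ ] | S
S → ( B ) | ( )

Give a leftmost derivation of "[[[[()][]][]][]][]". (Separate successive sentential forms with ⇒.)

B ⇒ [B]B ⇒ [[B]B]B ⇒ [[[B]B]B]B ⇒ [[[[B]B]B]B]B ⇒ [[[[S]B]B]B]B ⇒ [[[[()]B]B]B]B ⇒ [[[[()][]]B]B]B ⇒ [[[[()][]][]]B]B ⇒ [[[[()][]][]][]]B ⇒ [[[[()][]][]][]][]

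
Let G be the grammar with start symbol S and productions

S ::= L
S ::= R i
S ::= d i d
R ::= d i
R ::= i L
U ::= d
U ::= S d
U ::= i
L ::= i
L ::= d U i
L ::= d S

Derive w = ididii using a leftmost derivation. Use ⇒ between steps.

S ⇒ Ri   [S ::= R i]
Ri ⇒ iLi   [R ::= i L]
iLi ⇒ idUii   [L ::= d U i]
idUii ⇒ idSdii   [U ::= S d]
idSdii ⇒ idLdii   [S ::= L]
idLdii ⇒ ididii   [L ::= i]

S ⇒ Ri ⇒ iLi ⇒ idUii ⇒ idSdii ⇒ idLdii ⇒ ididii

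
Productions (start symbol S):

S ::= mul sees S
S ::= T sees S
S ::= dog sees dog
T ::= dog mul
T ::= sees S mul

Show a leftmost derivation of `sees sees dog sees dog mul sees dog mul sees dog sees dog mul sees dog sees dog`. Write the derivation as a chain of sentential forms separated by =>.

S => T sees S => sees S mul sees S => sees T sees S mul sees S => sees sees S mul sees S mul sees S => sees sees dog sees dog mul sees S mul sees S => sees sees dog sees dog mul sees T sees S mul sees S => sees sees dog sees dog mul sees dog mul sees S mul sees S => sees sees dog sees dog mul sees dog mul sees dog sees dog mul sees S => sees sees dog sees dog mul sees dog mul sees dog sees dog mul sees dog sees dog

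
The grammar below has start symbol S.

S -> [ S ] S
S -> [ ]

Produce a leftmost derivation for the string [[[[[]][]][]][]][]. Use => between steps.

S => [S]S => [[S]S]S => [[[S]S]S]S => [[[[S]S]S]S]S => [[[[[]]S]S]S]S => [[[[[]][]]S]S]S => [[[[[]][]][]]S]S => [[[[[]][]][]][]]S => [[[[[]][]][]][]][]

S => [S]S   [S -> [ S ] S]
[S]S => [[S]S]S   [S -> [ S ] S]
[[S]S]S => [[[S]S]S]S   [S -> [ S ] S]
[[[S]S]S]S => [[[[S]S]S]S]S   [S -> [ S ] S]
[[[[S]S]S]S]S => [[[[[]]S]S]S]S   [S -> [ ]]
[[[[[]]S]S]S]S => [[[[[]][]]S]S]S   [S -> [ ]]
[[[[[]][]]S]S]S => [[[[[]][]][]]S]S   [S -> [ ]]
[[[[[]][]][]]S]S => [[[[[]][]][]][]]S   [S -> [ ]]
[[[[[]][]][]][]]S => [[[[[]][]][]][]][]   [S -> [ ]]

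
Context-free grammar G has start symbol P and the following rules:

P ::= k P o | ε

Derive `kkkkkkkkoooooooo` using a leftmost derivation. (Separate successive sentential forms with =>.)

P=>kPo=>kkPoo=>kkkPooo=>kkkkPoooo=>kkkkkPooooo=>kkkkkkPoooooo=>kkkkkkkPooooooo=>kkkkkkkkPoooooooo=>kkkkkkkkoooooooo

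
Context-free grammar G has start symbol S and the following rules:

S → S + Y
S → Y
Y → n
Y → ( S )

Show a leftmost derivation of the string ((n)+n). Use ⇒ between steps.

S ⇒ Y   [S → Y]
Y ⇒ (S)   [Y → ( S )]
(S) ⇒ (S+Y)   [S → S + Y]
(S+Y) ⇒ (Y+Y)   [S → Y]
(Y+Y) ⇒ ((S)+Y)   [Y → ( S )]
((S)+Y) ⇒ ((Y)+Y)   [S → Y]
((Y)+Y) ⇒ ((n)+Y)   [Y → n]
((n)+Y) ⇒ ((n)+n)   [Y → n]

S ⇒ Y ⇒ (S) ⇒ (S+Y) ⇒ (Y+Y) ⇒ ((S)+Y) ⇒ ((Y)+Y) ⇒ ((n)+Y) ⇒ ((n)+n)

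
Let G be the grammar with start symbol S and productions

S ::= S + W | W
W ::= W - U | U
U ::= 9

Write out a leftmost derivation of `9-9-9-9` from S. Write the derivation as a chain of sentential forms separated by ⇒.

S ⇒ W ⇒ W-U ⇒ W-U-U ⇒ W-U-U-U ⇒ U-U-U-U ⇒ 9-U-U-U ⇒ 9-9-U-U ⇒ 9-9-9-U ⇒ 9-9-9-9

S ⇒ W   [S ::= W]
W ⇒ W-U   [W ::= W - U]
W-U ⇒ W-U-U   [W ::= W - U]
W-U-U ⇒ W-U-U-U   [W ::= W - U]
W-U-U-U ⇒ U-U-U-U   [W ::= U]
U-U-U-U ⇒ 9-U-U-U   [U ::= 9]
9-U-U-U ⇒ 9-9-U-U   [U ::= 9]
9-9-U-U ⇒ 9-9-9-U   [U ::= 9]
9-9-9-U ⇒ 9-9-9-9   [U ::= 9]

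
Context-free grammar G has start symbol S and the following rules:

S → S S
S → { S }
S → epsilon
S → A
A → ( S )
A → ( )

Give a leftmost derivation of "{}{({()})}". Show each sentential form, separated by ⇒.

S ⇒ SS   [S → S S]
SS ⇒ {S}S   [S → { S }]
{S}S ⇒ {}S   [S → epsilon]
{}S ⇒ {}{S}   [S → { S }]
{}{S} ⇒ {}{A}   [S → A]
{}{A} ⇒ {}{(S)}   [A → ( S )]
{}{(S)} ⇒ {}{({S})}   [S → { S }]
{}{({S})} ⇒ {}{({SS})}   [S → S S]
{}{({SS})} ⇒ {}{({AS})}   [S → A]
{}{({AS})} ⇒ {}{({(S)S})}   [A → ( S )]
{}{({(S)S})} ⇒ {}{({()S})}   [S → epsilon]
{}{({()S})} ⇒ {}{({()})}   [S → epsilon]

S ⇒ SS ⇒ {S}S ⇒ {}S ⇒ {}{S} ⇒ {}{A} ⇒ {}{(S)} ⇒ {}{({S})} ⇒ {}{({SS})} ⇒ {}{({AS})} ⇒ {}{({(S)S})} ⇒ {}{({()S})} ⇒ {}{({()})}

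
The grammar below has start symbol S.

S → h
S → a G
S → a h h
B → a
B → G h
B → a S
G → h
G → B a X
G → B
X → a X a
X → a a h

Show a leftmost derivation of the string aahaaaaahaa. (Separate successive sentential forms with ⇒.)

S⇒aG⇒aBaX⇒aaSaX⇒aahaX⇒aahaaXa⇒aahaaaXaa⇒aahaaaaahaa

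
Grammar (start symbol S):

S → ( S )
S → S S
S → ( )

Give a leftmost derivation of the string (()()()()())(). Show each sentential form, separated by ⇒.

S ⇒ SS   [S → S S]
SS ⇒ (S)S   [S → ( S )]
(S)S ⇒ (SS)S   [S → S S]
(SS)S ⇒ (SSS)S   [S → S S]
(SSS)S ⇒ (SSSS)S   [S → S S]
(SSSS)S ⇒ (()SSS)S   [S → ( )]
(()SSS)S ⇒ (()SSSS)S   [S → S S]
(()SSSS)S ⇒ (()()SSS)S   [S → ( )]
(()()SSS)S ⇒ (()()()SS)S   [S → ( )]
(()()()SS)S ⇒ (()()()()S)S   [S → ( )]
(()()()()S)S ⇒ (()()()()())S   [S → ( )]
(()()()()())S ⇒ (()()()()())()   [S → ( )]

S⇒SS⇒(S)S⇒(SS)S⇒(SSS)S⇒(SSSS)S⇒(()SSS)S⇒(()SSSS)S⇒(()()SSS)S⇒(()()()SS)S⇒(()()()()S)S⇒(()()()()())S⇒(()()()()())()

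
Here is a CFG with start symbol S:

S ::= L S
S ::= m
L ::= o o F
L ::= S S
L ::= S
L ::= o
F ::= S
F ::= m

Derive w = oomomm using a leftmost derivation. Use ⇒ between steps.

S ⇒ LS   [S ::= L S]
LS ⇒ SS   [L ::= S]
SS ⇒ LSS   [S ::= L S]
LSS ⇒ ooFSS   [L ::= o o F]
ooFSS ⇒ ooSSS   [F ::= S]
ooSSS ⇒ oomSS   [S ::= m]
oomSS ⇒ oomLSS   [S ::= L S]
oomLSS ⇒ oomoSS   [L ::= o]
oomoSS ⇒ oomomS   [S ::= m]
oomomS ⇒ oomomm   [S ::= m]

S ⇒ LS ⇒ SS ⇒ LSS ⇒ ooFSS ⇒ ooSSS ⇒ oomSS ⇒ oomLSS ⇒ oomoSS ⇒ oomomS ⇒ oomomm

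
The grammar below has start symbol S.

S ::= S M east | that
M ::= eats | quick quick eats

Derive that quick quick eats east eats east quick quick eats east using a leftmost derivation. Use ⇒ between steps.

S ⇒ S M east   [S ::= S M east]
S M east ⇒ S M east M east   [S ::= S M east]
S M east M east ⇒ S M east M east M east   [S ::= S M east]
S M east M east M east ⇒ that M east M east M east   [S ::= that]
that M east M east M east ⇒ that quick quick eats east M east M east   [M ::= quick quick eats]
that quick quick eats east M east M east ⇒ that quick quick eats east eats east M east   [M ::= eats]
that quick quick eats east eats east M east ⇒ that quick quick eats east eats east quick quick eats east   [M ::= quick quick eats]

S ⇒ S M east ⇒ S M east M east ⇒ S M east M east M east ⇒ that M east M east M east ⇒ that quick quick eats east M east M east ⇒ that quick quick eats east eats east M east ⇒ that quick quick eats east eats east quick quick eats east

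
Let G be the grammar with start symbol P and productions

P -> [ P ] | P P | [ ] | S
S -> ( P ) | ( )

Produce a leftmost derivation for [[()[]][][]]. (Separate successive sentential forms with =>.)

P => [P]   [P -> [ P ]]
[P] => [PP]   [P -> P P]
[PP] => [PPP]   [P -> P P]
[PPP] => [[P]PP]   [P -> [ P ]]
[[P]PP] => [[PP]PP]   [P -> P P]
[[PP]PP] => [[SP]PP]   [P -> S]
[[SP]PP] => [[()P]PP]   [S -> ( )]
[[()P]PP] => [[()[]]PP]   [P -> [ ]]
[[()[]]PP] => [[()[]][]P]   [P -> [ ]]
[[()[]][]P] => [[()[]][][]]   [P -> [ ]]

P => [P] => [PP] => [PPP] => [[P]PP] => [[PP]PP] => [[SP]PP] => [[()P]PP] => [[()[]]PP] => [[()[]][]P] => [[()[]][][]]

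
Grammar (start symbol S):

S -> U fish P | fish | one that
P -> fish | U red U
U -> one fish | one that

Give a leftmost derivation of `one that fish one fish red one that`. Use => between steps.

S => U fish P => one that fish P => one that fish U red U => one that fish one fish red U => one that fish one fish red one that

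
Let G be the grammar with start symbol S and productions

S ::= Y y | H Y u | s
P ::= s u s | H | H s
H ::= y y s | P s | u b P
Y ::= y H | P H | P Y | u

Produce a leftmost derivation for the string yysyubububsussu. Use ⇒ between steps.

S ⇒ HYu   [S ::= H Y u]
HYu ⇒ yysYu   [H ::= y y s]
yysYu ⇒ yysyHu   [Y ::= y H]
yysyHu ⇒ yysyubPu   [H ::= u b P]
yysyubPu ⇒ yysyubHu   [P ::= H]
yysyubHu ⇒ yysyububPu   [H ::= u b P]
yysyububPu ⇒ yysyububHsu   [P ::= H s]
yysyububHsu ⇒ yysyubububPsu   [H ::= u b P]
yysyubububPsu ⇒ yysyubububsussu   [P ::= s u s]

S ⇒ HYu ⇒ yysYu ⇒ yysyHu ⇒ yysyubPu ⇒ yysyubHu ⇒ yysyububPu ⇒ yysyububHsu ⇒ yysyubububPsu ⇒ yysyubububsussu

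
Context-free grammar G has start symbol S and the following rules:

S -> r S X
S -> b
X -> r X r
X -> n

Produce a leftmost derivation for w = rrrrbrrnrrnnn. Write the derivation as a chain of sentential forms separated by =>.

S => rSX => rrSXX => rrrSXXX => rrrrSXXXX => rrrrbXXXX => rrrrbrXrXXX => rrrrbrrXrrXXX => rrrrbrrnrrXXX => rrrrbrrnrrnXX => rrrrbrrnrrnnX => rrrrbrrnrrnnn

S => rSX   [S -> r S X]
rSX => rrSXX   [S -> r S X]
rrSXX => rrrSXXX   [S -> r S X]
rrrSXXX => rrrrSXXXX   [S -> r S X]
rrrrSXXXX => rrrrbXXXX   [S -> b]
rrrrbXXXX => rrrrbrXrXXX   [X -> r X r]
rrrrbrXrXXX => rrrrbrrXrrXXX   [X -> r X r]
rrrrbrrXrrXXX => rrrrbrrnrrXXX   [X -> n]
rrrrbrrnrrXXX => rrrrbrrnrrnXX   [X -> n]
rrrrbrrnrrnXX => rrrrbrrnrrnnX   [X -> n]
rrrrbrrnrrnnX => rrrrbrrnrrnnn   [X -> n]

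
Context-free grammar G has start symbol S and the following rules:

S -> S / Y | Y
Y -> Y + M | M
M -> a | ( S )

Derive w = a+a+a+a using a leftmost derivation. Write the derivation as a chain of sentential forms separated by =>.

S => Y => Y+M => Y+M+M => Y+M+M+M => M+M+M+M => a+M+M+M => a+a+M+M => a+a+a+M => a+a+a+a

S => Y   [S -> Y]
Y => Y+M   [Y -> Y + M]
Y+M => Y+M+M   [Y -> Y + M]
Y+M+M => Y+M+M+M   [Y -> Y + M]
Y+M+M+M => M+M+M+M   [Y -> M]
M+M+M+M => a+M+M+M   [M -> a]
a+M+M+M => a+a+M+M   [M -> a]
a+a+M+M => a+a+a+M   [M -> a]
a+a+a+M => a+a+a+a   [M -> a]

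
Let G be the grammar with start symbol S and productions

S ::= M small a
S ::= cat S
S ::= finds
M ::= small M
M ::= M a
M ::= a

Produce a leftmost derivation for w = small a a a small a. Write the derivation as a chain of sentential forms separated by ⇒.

S ⇒ M small a   [S ::= M small a]
M small a ⇒ M a small a   [M ::= M a]
M a small a ⇒ small M a small a   [M ::= small M]
small M a small a ⇒ small M a a small a   [M ::= M a]
small M a a small a ⇒ small a a a small a   [M ::= a]

S ⇒ M small a ⇒ M a small a ⇒ small M a small a ⇒ small M a a small a ⇒ small a a a small a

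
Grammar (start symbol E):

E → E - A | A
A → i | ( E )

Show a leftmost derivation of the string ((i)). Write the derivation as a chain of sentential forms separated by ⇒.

E⇒A⇒(E)⇒(A)⇒((E))⇒((A))⇒((i))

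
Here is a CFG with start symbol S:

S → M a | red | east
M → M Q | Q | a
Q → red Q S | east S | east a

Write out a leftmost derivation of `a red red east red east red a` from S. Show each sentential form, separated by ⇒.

S ⇒ M a ⇒ M Q a ⇒ a Q a ⇒ a red Q S a ⇒ a red red Q S S a ⇒ a red red east S S S a ⇒ a red red east red S S a ⇒ a red red east red east S a ⇒ a red red east red east red a

S ⇒ M a   [S → M a]
M a ⇒ M Q a   [M → M Q]
M Q a ⇒ a Q a   [M → a]
a Q a ⇒ a red Q S a   [Q → red Q S]
a red Q S a ⇒ a red red Q S S a   [Q → red Q S]
a red red Q S S a ⇒ a red red east S S S a   [Q → east S]
a red red east S S S a ⇒ a red red east red S S a   [S → red]
a red red east red S S a ⇒ a red red east red east S a   [S → east]
a red red east red east S a ⇒ a red red east red east red a   [S → red]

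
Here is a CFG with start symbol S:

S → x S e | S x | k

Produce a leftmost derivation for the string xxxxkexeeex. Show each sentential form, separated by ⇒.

S ⇒ Sx   [S → S x]
Sx ⇒ xSex   [S → x S e]
xSex ⇒ xxSeex   [S → x S e]
xxSeex ⇒ xxxSeeex   [S → x S e]
xxxSeeex ⇒ xxxSxeeex   [S → S x]
xxxSxeeex ⇒ xxxxSexeeex   [S → x S e]
xxxxSexeeex ⇒ xxxxkexeeex   [S → k]

S⇒Sx⇒xSex⇒xxSeex⇒xxxSeeex⇒xxxSxeeex⇒xxxxSexeeex⇒xxxxkexeeex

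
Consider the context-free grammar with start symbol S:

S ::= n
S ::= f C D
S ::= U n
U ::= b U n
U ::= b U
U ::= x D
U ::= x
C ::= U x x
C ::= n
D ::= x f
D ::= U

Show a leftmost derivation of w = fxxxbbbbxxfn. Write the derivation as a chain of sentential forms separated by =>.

S=>fCD=>fUxxD=>fxxxD=>fxxxU=>fxxxbU=>fxxxbbUn=>fxxxbbbUn=>fxxxbbbbUn=>fxxxbbbbxDn=>fxxxbbbbxxfn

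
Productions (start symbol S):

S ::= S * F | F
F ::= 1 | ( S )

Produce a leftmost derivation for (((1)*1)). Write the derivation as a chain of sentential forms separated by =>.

S => F => (S) => (F) => ((S)) => ((S*F)) => ((F*F)) => (((S)*F)) => (((F)*F)) => (((1)*F)) => (((1)*1))

S => F   [S ::= F]
F => (S)   [F ::= ( S )]
(S) => (F)   [S ::= F]
(F) => ((S))   [F ::= ( S )]
((S)) => ((S*F))   [S ::= S * F]
((S*F)) => ((F*F))   [S ::= F]
((F*F)) => (((S)*F))   [F ::= ( S )]
(((S)*F)) => (((F)*F))   [S ::= F]
(((F)*F)) => (((1)*F))   [F ::= 1]
(((1)*F)) => (((1)*1))   [F ::= 1]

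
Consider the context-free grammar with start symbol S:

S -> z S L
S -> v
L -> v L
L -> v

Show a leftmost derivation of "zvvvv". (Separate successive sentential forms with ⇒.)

S ⇒ zSL ⇒ zvL ⇒ zvvL ⇒ zvvvL ⇒ zvvvv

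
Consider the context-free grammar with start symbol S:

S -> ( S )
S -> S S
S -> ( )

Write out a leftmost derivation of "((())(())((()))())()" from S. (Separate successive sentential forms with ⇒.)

S ⇒ SS   [S -> S S]
SS ⇒ (S)S   [S -> ( S )]
(S)S ⇒ (SS)S   [S -> S S]
(SS)S ⇒ ((S)S)S   [S -> ( S )]
((S)S)S ⇒ ((())S)S   [S -> ( )]
((())S)S ⇒ ((())SS)S   [S -> S S]
((())SS)S ⇒ ((())(S)S)S   [S -> ( S )]
((())(S)S)S ⇒ ((())(())S)S   [S -> ( )]
((())(())S)S ⇒ ((())(())SS)S   [S -> S S]
((())(())SS)S ⇒ ((())(())(S)S)S   [S -> ( S )]
((())(())(S)S)S ⇒ ((())(())((S))S)S   [S -> ( S )]
((())(())((S))S)S ⇒ ((())(())((()))S)S   [S -> ( )]
((())(())((()))S)S ⇒ ((())(())((()))())S   [S -> ( )]
((())(())((()))())S ⇒ ((())(())((()))())()   [S -> ( )]

S⇒SS⇒(S)S⇒(SS)S⇒((S)S)S⇒((())S)S⇒((())SS)S⇒((())(S)S)S⇒((())(())S)S⇒((())(())SS)S⇒((())(())(S)S)S⇒((())(())((S))S)S⇒((())(())((()))S)S⇒((())(())((()))())S⇒((())(())((()))())()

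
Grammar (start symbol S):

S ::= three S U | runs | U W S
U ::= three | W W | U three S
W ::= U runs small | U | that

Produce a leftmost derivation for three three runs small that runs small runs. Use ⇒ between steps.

S ⇒ U W S ⇒ three W S ⇒ three U runs small S ⇒ three W W runs small S ⇒ three U runs small W runs small S ⇒ three three runs small W runs small S ⇒ three three runs small that runs small S ⇒ three three runs small that runs small runs

S ⇒ U W S   [S ::= U W S]
U W S ⇒ three W S   [U ::= three]
three W S ⇒ three U runs small S   [W ::= U runs small]
three U runs small S ⇒ three W W runs small S   [U ::= W W]
three W W runs small S ⇒ three U runs small W runs small S   [W ::= U runs small]
three U runs small W runs small S ⇒ three three runs small W runs small S   [U ::= three]
three three runs small W runs small S ⇒ three three runs small that runs small S   [W ::= that]
three three runs small that runs small S ⇒ three three runs small that runs small runs   [S ::= runs]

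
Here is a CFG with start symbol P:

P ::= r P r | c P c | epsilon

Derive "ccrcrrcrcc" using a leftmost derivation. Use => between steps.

P => cPc => ccPcc => ccrPrcc => ccrcPcrcc => ccrcrPrcrcc => ccrcrrcrcc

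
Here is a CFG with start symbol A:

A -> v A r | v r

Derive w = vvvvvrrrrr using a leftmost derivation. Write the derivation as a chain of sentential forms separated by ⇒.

A ⇒ vAr   [A -> v A r]
vAr ⇒ vvArr   [A -> v A r]
vvArr ⇒ vvvArrr   [A -> v A r]
vvvArrr ⇒ vvvvArrrr   [A -> v A r]
vvvvArrrr ⇒ vvvvvrrrrr   [A -> v r]

A⇒vAr⇒vvArr⇒vvvArrr⇒vvvvArrrr⇒vvvvvrrrrr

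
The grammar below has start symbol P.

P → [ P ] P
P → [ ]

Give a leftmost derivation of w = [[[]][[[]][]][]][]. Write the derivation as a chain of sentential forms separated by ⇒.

P ⇒ [P]P ⇒ [[P]P]P ⇒ [[[]]P]P ⇒ [[[]][P]P]P ⇒ [[[]][[P]P]P]P ⇒ [[[]][[[]]P]P]P ⇒ [[[]][[[]][]]P]P ⇒ [[[]][[[]][]][]]P ⇒ [[[]][[[]][]][]][]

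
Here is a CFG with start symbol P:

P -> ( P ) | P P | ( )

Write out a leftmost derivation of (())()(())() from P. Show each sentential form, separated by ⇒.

P⇒PP⇒(P)P⇒(())P⇒(())PP⇒(())PPP⇒(())()PP⇒(())()(P)P⇒(())()(())P⇒(())()(())()

P ⇒ PP   [P -> P P]
PP ⇒ (P)P   [P -> ( P )]
(P)P ⇒ (())P   [P -> ( )]
(())P ⇒ (())PP   [P -> P P]
(())PP ⇒ (())PPP   [P -> P P]
(())PPP ⇒ (())()PP   [P -> ( )]
(())()PP ⇒ (())()(P)P   [P -> ( P )]
(())()(P)P ⇒ (())()(())P   [P -> ( )]
(())()(())P ⇒ (())()(())()   [P -> ( )]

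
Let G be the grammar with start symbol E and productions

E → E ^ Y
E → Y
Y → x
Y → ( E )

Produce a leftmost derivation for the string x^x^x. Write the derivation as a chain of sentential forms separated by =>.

E => E^Y => E^Y^Y => Y^Y^Y => x^Y^Y => x^x^Y => x^x^x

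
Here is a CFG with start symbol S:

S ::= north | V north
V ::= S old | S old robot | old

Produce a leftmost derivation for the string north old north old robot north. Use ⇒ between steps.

S ⇒ V north   [S ::= V north]
V north ⇒ S old robot north   [V ::= S old robot]
S old robot north ⇒ V north old robot north   [S ::= V north]
V north old robot north ⇒ S old north old robot north   [V ::= S old]
S old north old robot north ⇒ north old north old robot north   [S ::= north]

S ⇒ V north ⇒ S old robot north ⇒ V north old robot north ⇒ S old north old robot north ⇒ north old north old robot north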